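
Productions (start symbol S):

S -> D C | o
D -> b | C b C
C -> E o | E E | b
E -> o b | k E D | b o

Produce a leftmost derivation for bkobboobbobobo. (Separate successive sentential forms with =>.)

S => DC => bC => bEo => bkEDo => bkobDo => bkobCbCo => bkobEEbCo => bkobboEbCo => bkobboobbCo => bkobboobbEEo => bkobboobbobEo => bkobboobbobobo

S => DC   [S -> D C]
DC => bC   [D -> b]
bC => bEo   [C -> E o]
bEo => bkEDo   [E -> k E D]
bkEDo => bkobDo   [E -> o b]
bkobDo => bkobCbCo   [D -> C b C]
bkobCbCo => bkobEEbCo   [C -> E E]
bkobEEbCo => bkobboEbCo   [E -> b o]
bkobboEbCo => bkobboobbCo   [E -> o b]
bkobboobbCo => bkobboobbEEo   [C -> E E]
bkobboobbEEo => bkobboobbobEo   [E -> o b]
bkobboobbobEo => bkobboobbobobo   [E -> o b]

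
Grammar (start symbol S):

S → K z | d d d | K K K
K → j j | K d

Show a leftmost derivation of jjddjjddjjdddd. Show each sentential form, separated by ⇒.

S ⇒ KKK   [S → K K K]
KKK ⇒ KdKK   [K → K d]
KdKK ⇒ KddKK   [K → K d]
KddKK ⇒ jjddKK   [K → j j]
jjddKK ⇒ jjddKdK   [K → K d]
jjddKdK ⇒ jjddKddK   [K → K d]
jjddKddK ⇒ jjddjjddK   [K → j j]
jjddjjddK ⇒ jjddjjddKd   [K → K d]
jjddjjddKd ⇒ jjddjjddKdd   [K → K d]
jjddjjddKdd ⇒ jjddjjddKddd   [K → K d]
jjddjjddKddd ⇒ jjddjjddKdddd   [K → K d]
jjddjjddKdddd ⇒ jjddjjddjjdddd   [K → j j]

S ⇒ KKK ⇒ KdKK ⇒ KddKK ⇒ jjddKK ⇒ jjddKdK ⇒ jjddKddK ⇒ jjddjjddK ⇒ jjddjjddKd ⇒ jjddjjddKdd ⇒ jjddjjddKddd ⇒ jjddjjddKdddd ⇒ jjddjjddjjdddd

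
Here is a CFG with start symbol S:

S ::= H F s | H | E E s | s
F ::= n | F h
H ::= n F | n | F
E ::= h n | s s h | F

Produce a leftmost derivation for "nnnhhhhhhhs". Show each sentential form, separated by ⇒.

S⇒HFs⇒nFFs⇒nnFs⇒nnFhs⇒nnFhhs⇒nnFhhhs⇒nnFhhhhs⇒nnFhhhhhs⇒nnFhhhhhhs⇒nnFhhhhhhhs⇒nnnhhhhhhhs

S ⇒ HFs   [S ::= H F s]
HFs ⇒ nFFs   [H ::= n F]
nFFs ⇒ nnFs   [F ::= n]
nnFs ⇒ nnFhs   [F ::= F h]
nnFhs ⇒ nnFhhs   [F ::= F h]
nnFhhs ⇒ nnFhhhs   [F ::= F h]
nnFhhhs ⇒ nnFhhhhs   [F ::= F h]
nnFhhhhs ⇒ nnFhhhhhs   [F ::= F h]
nnFhhhhhs ⇒ nnFhhhhhhs   [F ::= F h]
nnFhhhhhhs ⇒ nnFhhhhhhhs   [F ::= F h]
nnFhhhhhhhs ⇒ nnnhhhhhhhs   [F ::= n]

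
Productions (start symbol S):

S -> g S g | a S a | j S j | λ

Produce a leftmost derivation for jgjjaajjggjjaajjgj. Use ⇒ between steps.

S ⇒ jSj   [S -> j S j]
jSj ⇒ jgSgj   [S -> g S g]
jgSgj ⇒ jgjSjgj   [S -> j S j]
jgjSjgj ⇒ jgjjSjjgj   [S -> j S j]
jgjjSjjgj ⇒ jgjjaSajjgj   [S -> a S a]
jgjjaSajjgj ⇒ jgjjaaSaajjgj   [S -> a S a]
jgjjaaSaajjgj ⇒ jgjjaajSjaajjgj   [S -> j S j]
jgjjaajSjaajjgj ⇒ jgjjaajjSjjaajjgj   [S -> j S j]
jgjjaajjSjjaajjgj ⇒ jgjjaajjgSgjjaajjgj   [S -> g S g]
jgjjaajjgSgjjaajjgj ⇒ jgjjaajjggjjaajjgj   [S -> λ]

S ⇒ jSj ⇒ jgSgj ⇒ jgjSjgj ⇒ jgjjSjjgj ⇒ jgjjaSajjgj ⇒ jgjjaaSaajjgj ⇒ jgjjaajSjaajjgj ⇒ jgjjaajjSjjaajjgj ⇒ jgjjaajjgSgjjaajjgj ⇒ jgjjaajjggjjaajjgj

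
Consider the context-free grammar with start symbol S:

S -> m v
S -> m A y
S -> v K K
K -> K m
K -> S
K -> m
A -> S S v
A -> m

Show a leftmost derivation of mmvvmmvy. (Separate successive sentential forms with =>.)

S=>mAy=>mSSvy=>mmvSvy=>mmvvKKvy=>mmvvmKvy=>mmvvmmvy

S => mAy   [S -> m A y]
mAy => mSSvy   [A -> S S v]
mSSvy => mmvSvy   [S -> m v]
mmvSvy => mmvvKKvy   [S -> v K K]
mmvvKKvy => mmvvmKvy   [K -> m]
mmvvmKvy => mmvvmmvy   [K -> m]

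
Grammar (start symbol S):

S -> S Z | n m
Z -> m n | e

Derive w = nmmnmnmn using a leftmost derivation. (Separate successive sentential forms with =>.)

S => SZ   [S -> S Z]
SZ => SZZ   [S -> S Z]
SZZ => SZZZ   [S -> S Z]
SZZZ => nmZZZ   [S -> n m]
nmZZZ => nmmnZZ   [Z -> m n]
nmmnZZ => nmmnmnZ   [Z -> m n]
nmmnmnZ => nmmnmnmn   [Z -> m n]

S => SZ => SZZ => SZZZ => nmZZZ => nmmnZZ => nmmnmnZ => nmmnmnmn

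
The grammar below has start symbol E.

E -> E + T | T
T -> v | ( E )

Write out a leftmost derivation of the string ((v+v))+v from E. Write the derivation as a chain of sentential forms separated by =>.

E => E+T   [E -> E + T]
E+T => T+T   [E -> T]
T+T => (E)+T   [T -> ( E )]
(E)+T => (T)+T   [E -> T]
(T)+T => ((E))+T   [T -> ( E )]
((E))+T => ((E+T))+T   [E -> E + T]
((E+T))+T => ((T+T))+T   [E -> T]
((T+T))+T => ((v+T))+T   [T -> v]
((v+T))+T => ((v+v))+T   [T -> v]
((v+v))+T => ((v+v))+v   [T -> v]

E=>E+T=>T+T=>(E)+T=>(T)+T=>((E))+T=>((E+T))+T=>((T+T))+T=>((v+T))+T=>((v+v))+T=>((v+v))+v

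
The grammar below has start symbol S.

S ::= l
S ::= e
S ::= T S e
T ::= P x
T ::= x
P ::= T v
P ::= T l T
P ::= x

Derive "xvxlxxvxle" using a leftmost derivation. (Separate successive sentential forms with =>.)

S => TSe => PxSe => TvxSe => PxvxSe => TlTxvxSe => PxlTxvxSe => TvxlTxvxSe => xvxlTxvxSe => xvxlxxvxSe => xvxlxxvxle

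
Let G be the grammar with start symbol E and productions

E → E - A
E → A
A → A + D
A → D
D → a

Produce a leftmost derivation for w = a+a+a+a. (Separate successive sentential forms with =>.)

E => A => A+D => A+D+D => A+D+D+D => D+D+D+D => a+D+D+D => a+a+D+D => a+a+a+D => a+a+a+a

E => A   [E → A]
A => A+D   [A → A + D]
A+D => A+D+D   [A → A + D]
A+D+D => A+D+D+D   [A → A + D]
A+D+D+D => D+D+D+D   [A → D]
D+D+D+D => a+D+D+D   [D → a]
a+D+D+D => a+a+D+D   [D → a]
a+a+D+D => a+a+a+D   [D → a]
a+a+a+D => a+a+a+a   [D → a]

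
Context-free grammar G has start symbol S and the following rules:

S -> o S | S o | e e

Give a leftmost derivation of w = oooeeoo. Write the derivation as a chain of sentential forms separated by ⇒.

S ⇒ oS ⇒ ooS ⇒ oooS ⇒ oooSo ⇒ oooSoo ⇒ oooeeoo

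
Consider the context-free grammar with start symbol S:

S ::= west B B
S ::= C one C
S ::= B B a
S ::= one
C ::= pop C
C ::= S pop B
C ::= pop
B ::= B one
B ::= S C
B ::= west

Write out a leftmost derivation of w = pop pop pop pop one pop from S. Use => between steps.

S => C one C   [S ::= C one C]
C one C => pop C one C   [C ::= pop C]
pop C one C => pop pop C one C   [C ::= pop C]
pop pop C one C => pop pop pop C one C   [C ::= pop C]
pop pop pop C one C => pop pop pop pop one C   [C ::= pop]
pop pop pop pop one C => pop pop pop pop one pop   [C ::= pop]

S => C one C => pop C one C => pop pop C one C => pop pop pop C one C => pop pop pop pop one C => pop pop pop pop one pop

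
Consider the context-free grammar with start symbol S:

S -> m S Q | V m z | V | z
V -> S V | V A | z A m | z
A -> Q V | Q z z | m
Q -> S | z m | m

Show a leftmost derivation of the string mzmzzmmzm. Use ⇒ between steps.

S ⇒ mSQ ⇒ mVQ ⇒ mVAQ ⇒ mzAmAQ ⇒ mzQzzmAQ ⇒ mzmzzmAQ ⇒ mzmzzmmQ ⇒ mzmzzmmzm

S ⇒ mSQ   [S -> m S Q]
mSQ ⇒ mVQ   [S -> V]
mVQ ⇒ mVAQ   [V -> V A]
mVAQ ⇒ mzAmAQ   [V -> z A m]
mzAmAQ ⇒ mzQzzmAQ   [A -> Q z z]
mzQzzmAQ ⇒ mzmzzmAQ   [Q -> m]
mzmzzmAQ ⇒ mzmzzmmQ   [A -> m]
mzmzzmmQ ⇒ mzmzzmmzm   [Q -> z m]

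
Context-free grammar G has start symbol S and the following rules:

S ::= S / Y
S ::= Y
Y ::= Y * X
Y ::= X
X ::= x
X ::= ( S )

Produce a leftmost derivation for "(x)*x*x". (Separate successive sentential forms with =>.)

S => Y => Y*X => Y*X*X => X*X*X => (S)*X*X => (Y)*X*X => (X)*X*X => (x)*X*X => (x)*x*X => (x)*x*x

S => Y   [S ::= Y]
Y => Y*X   [Y ::= Y * X]
Y*X => Y*X*X   [Y ::= Y * X]
Y*X*X => X*X*X   [Y ::= X]
X*X*X => (S)*X*X   [X ::= ( S )]
(S)*X*X => (Y)*X*X   [S ::= Y]
(Y)*X*X => (X)*X*X   [Y ::= X]
(X)*X*X => (x)*X*X   [X ::= x]
(x)*X*X => (x)*x*X   [X ::= x]
(x)*x*X => (x)*x*x   [X ::= x]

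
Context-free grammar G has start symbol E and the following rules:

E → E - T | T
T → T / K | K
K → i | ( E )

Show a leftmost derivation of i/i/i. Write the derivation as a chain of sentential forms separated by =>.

E => T => T/K => T/K/K => K/K/K => i/K/K => i/i/K => i/i/i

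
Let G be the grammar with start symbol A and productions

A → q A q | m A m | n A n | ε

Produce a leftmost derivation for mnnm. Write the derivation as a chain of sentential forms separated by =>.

A => mAm => mnAnm => mnnm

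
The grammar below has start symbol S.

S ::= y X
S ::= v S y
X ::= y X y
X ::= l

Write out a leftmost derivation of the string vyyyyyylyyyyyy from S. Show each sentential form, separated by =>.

S => vSy => vyXy => vyyXyy => vyyyXyyy => vyyyyXyyyy => vyyyyyXyyyyy => vyyyyyyXyyyyyy => vyyyyyylyyyyyy

S => vSy   [S ::= v S y]
vSy => vyXy   [S ::= y X]
vyXy => vyyXyy   [X ::= y X y]
vyyXyy => vyyyXyyy   [X ::= y X y]
vyyyXyyy => vyyyyXyyyy   [X ::= y X y]
vyyyyXyyyy => vyyyyyXyyyyy   [X ::= y X y]
vyyyyyXyyyyy => vyyyyyyXyyyyyy   [X ::= y X y]
vyyyyyyXyyyyyy => vyyyyyylyyyyyy   [X ::= l]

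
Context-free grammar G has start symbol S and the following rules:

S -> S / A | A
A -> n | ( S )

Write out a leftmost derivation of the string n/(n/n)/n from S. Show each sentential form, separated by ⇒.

S⇒S/A⇒S/A/A⇒A/A/A⇒n/A/A⇒n/(S)/A⇒n/(S/A)/A⇒n/(A/A)/A⇒n/(n/A)/A⇒n/(n/n)/A⇒n/(n/n)/n

S ⇒ S/A   [S -> S / A]
S/A ⇒ S/A/A   [S -> S / A]
S/A/A ⇒ A/A/A   [S -> A]
A/A/A ⇒ n/A/A   [A -> n]
n/A/A ⇒ n/(S)/A   [A -> ( S )]
n/(S)/A ⇒ n/(S/A)/A   [S -> S / A]
n/(S/A)/A ⇒ n/(A/A)/A   [S -> A]
n/(A/A)/A ⇒ n/(n/A)/A   [A -> n]
n/(n/A)/A ⇒ n/(n/n)/A   [A -> n]
n/(n/n)/A ⇒ n/(n/n)/n   [A -> n]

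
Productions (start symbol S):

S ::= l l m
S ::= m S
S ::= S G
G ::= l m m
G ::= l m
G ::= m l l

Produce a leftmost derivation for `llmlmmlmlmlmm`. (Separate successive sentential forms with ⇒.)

S ⇒ SG ⇒ SGG ⇒ SGGG ⇒ SGGGG ⇒ llmGGGG ⇒ llmlmmGGG ⇒ llmlmmlmGG ⇒ llmlmmlmlmG ⇒ llmlmmlmlmlmm

S ⇒ SG   [S ::= S G]
SG ⇒ SGG   [S ::= S G]
SGG ⇒ SGGG   [S ::= S G]
SGGG ⇒ SGGGG   [S ::= S G]
SGGGG ⇒ llmGGGG   [S ::= l l m]
llmGGGG ⇒ llmlmmGGG   [G ::= l m m]
llmlmmGGG ⇒ llmlmmlmGG   [G ::= l m]
llmlmmlmGG ⇒ llmlmmlmlmG   [G ::= l m]
llmlmmlmlmG ⇒ llmlmmlmlmlmm   [G ::= l m m]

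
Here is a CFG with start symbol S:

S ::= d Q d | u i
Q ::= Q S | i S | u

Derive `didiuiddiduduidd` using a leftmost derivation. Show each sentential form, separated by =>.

S => dQd   [S ::= d Q d]
dQd => dQSd   [Q ::= Q S]
dQSd => diSSd   [Q ::= i S]
diSSd => didQdSd   [S ::= d Q d]
didQdSd => didiSdSd   [Q ::= i S]
didiSdSd => didiuidSd   [S ::= u i]
didiuidSd => didiuiddQdd   [S ::= d Q d]
didiuiddQdd => didiuiddQSdd   [Q ::= Q S]
didiuiddQSdd => didiuiddiSSdd   [Q ::= i S]
didiuiddiSSdd => didiuiddidQdSdd   [S ::= d Q d]
didiuiddidQdSdd => didiuiddidudSdd   [Q ::= u]
didiuiddidudSdd => didiuiddiduduidd   [S ::= u i]

S => dQd => dQSd => diSSd => didQdSd => didiSdSd => didiuidSd => didiuiddQdd => didiuiddQSdd => didiuiddiSSdd => didiuiddidQdSdd => didiuiddidudSdd => didiuiddiduduidd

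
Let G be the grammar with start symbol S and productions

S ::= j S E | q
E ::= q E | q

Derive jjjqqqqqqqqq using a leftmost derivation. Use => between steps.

S => jSE => jjSEE => jjjSEEE => jjjqEEE => jjjqqEE => jjjqqqEE => jjjqqqqEE => jjjqqqqqEE => jjjqqqqqqEE => jjjqqqqqqqEE => jjjqqqqqqqqE => jjjqqqqqqqqq

S => jSE   [S ::= j S E]
jSE => jjSEE   [S ::= j S E]
jjSEE => jjjSEEE   [S ::= j S E]
jjjSEEE => jjjqEEE   [S ::= q]
jjjqEEE => jjjqqEE   [E ::= q]
jjjqqEE => jjjqqqEE   [E ::= q E]
jjjqqqEE => jjjqqqqEE   [E ::= q E]
jjjqqqqEE => jjjqqqqqEE   [E ::= q E]
jjjqqqqqEE => jjjqqqqqqEE   [E ::= q E]
jjjqqqqqqEE => jjjqqqqqqqEE   [E ::= q E]
jjjqqqqqqqEE => jjjqqqqqqqqE   [E ::= q]
jjjqqqqqqqqE => jjjqqqqqqqqq   [E ::= q]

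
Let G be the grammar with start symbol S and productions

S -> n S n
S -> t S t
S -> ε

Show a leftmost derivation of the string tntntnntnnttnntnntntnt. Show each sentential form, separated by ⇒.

S ⇒ tSt   [S -> t S t]
tSt ⇒ tnSnt   [S -> n S n]
tnSnt ⇒ tntStnt   [S -> t S t]
tntStnt ⇒ tntnSntnt   [S -> n S n]
tntnSntnt ⇒ tntntStntnt   [S -> t S t]
tntntStntnt ⇒ tntntnSntntnt   [S -> n S n]
tntntnSntntnt ⇒ tntntnnSnntntnt   [S -> n S n]
tntntnnSnntntnt ⇒ tntntnntStnntntnt   [S -> t S t]
tntntnntStnntntnt ⇒ tntntnntnSntnntntnt   [S -> n S n]
tntntnntnSntnntntnt ⇒ tntntnntnnSnntnntntnt   [S -> n S n]
tntntnntnnSnntnntntnt ⇒ tntntnntnntStnntnntntnt   [S -> t S t]
tntntnntnntStnntnntntnt ⇒ tntntnntnnttnntnntntnt   [S -> ε]

S ⇒ tSt ⇒ tnSnt ⇒ tntStnt ⇒ tntnSntnt ⇒ tntntStntnt ⇒ tntntnSntntnt ⇒ tntntnnSnntntnt ⇒ tntntnntStnntntnt ⇒ tntntnntnSntnntntnt ⇒ tntntnntnnSnntnntntnt ⇒ tntntnntnntStnntnntntnt ⇒ tntntnntnnttnntnntntnt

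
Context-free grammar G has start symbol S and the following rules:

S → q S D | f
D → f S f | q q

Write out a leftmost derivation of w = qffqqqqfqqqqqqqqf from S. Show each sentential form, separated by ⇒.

S ⇒ qSD ⇒ qfD ⇒ qffSf ⇒ qffqSDf ⇒ qffqqSDDf ⇒ qffqqqSDDDf ⇒ qffqqqqSDDDDf ⇒ qffqqqqfDDDDf ⇒ qffqqqqfqqDDDf ⇒ qffqqqqfqqqqDDf ⇒ qffqqqqfqqqqqqDf ⇒ qffqqqqfqqqqqqqqf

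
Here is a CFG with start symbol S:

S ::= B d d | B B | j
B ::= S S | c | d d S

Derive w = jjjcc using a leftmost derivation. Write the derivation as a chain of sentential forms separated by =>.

S=>BB=>SSB=>jSB=>jBBB=>jSSBB=>jjSBB=>jjjBB=>jjjcB=>jjjcc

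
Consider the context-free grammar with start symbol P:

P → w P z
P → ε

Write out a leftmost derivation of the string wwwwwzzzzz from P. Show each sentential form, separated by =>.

P => wPz => wwPzz => wwwPzzz => wwwwPzzzz => wwwwwPzzzzz => wwwwwzzzzz

P => wPz   [P → w P z]
wPz => wwPzz   [P → w P z]
wwPzz => wwwPzzz   [P → w P z]
wwwPzzz => wwwwPzzzz   [P → w P z]
wwwwPzzzz => wwwwwPzzzzz   [P → w P z]
wwwwwPzzzzz => wwwwwzzzzz   [P → ε]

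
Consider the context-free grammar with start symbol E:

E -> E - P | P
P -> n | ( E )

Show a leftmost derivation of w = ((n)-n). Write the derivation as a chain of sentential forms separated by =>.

E => P => (E) => (E-P) => (P-P) => ((E)-P) => ((P)-P) => ((n)-P) => ((n)-n)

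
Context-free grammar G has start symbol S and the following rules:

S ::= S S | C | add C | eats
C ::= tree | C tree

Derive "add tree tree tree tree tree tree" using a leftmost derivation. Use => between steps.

S => S S   [S ::= S S]
S S => add C S   [S ::= add C]
add C S => add C tree S   [C ::= C tree]
add C tree S => add C tree tree S   [C ::= C tree]
add C tree tree S => add C tree tree tree S   [C ::= C tree]
add C tree tree tree S => add C tree tree tree tree S   [C ::= C tree]
add C tree tree tree tree S => add tree tree tree tree tree S   [C ::= tree]
add tree tree tree tree tree S => add tree tree tree tree tree C   [S ::= C]
add tree tree tree tree tree C => add tree tree tree tree tree tree   [C ::= tree]

S => S S => add C S => add C tree S => add C tree tree S => add C tree tree tree S => add C tree tree tree tree S => add tree tree tree tree tree S => add tree tree tree tree tree C => add tree tree tree tree tree tree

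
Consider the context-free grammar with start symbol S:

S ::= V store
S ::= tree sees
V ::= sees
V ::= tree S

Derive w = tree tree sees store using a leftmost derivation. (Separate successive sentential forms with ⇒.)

S ⇒ V store ⇒ tree S store ⇒ tree tree sees store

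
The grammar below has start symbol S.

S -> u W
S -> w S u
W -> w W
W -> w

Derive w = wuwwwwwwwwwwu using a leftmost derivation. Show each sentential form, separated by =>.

S => wSu   [S -> w S u]
wSu => wuWu   [S -> u W]
wuWu => wuwWu   [W -> w W]
wuwWu => wuwwWu   [W -> w W]
wuwwWu => wuwwwWu   [W -> w W]
wuwwwWu => wuwwwwWu   [W -> w W]
wuwwwwWu => wuwwwwwWu   [W -> w W]
wuwwwwwWu => wuwwwwwwWu   [W -> w W]
wuwwwwwwWu => wuwwwwwwwWu   [W -> w W]
wuwwwwwwwWu => wuwwwwwwwwWu   [W -> w W]
wuwwwwwwwwWu => wuwwwwwwwwwWu   [W -> w W]
wuwwwwwwwwwWu => wuwwwwwwwwwwu   [W -> w]

S => wSu => wuWu => wuwWu => wuwwWu => wuwwwWu => wuwwwwWu => wuwwwwwWu => wuwwwwwwWu => wuwwwwwwwWu => wuwwwwwwwwWu => wuwwwwwwwwwWu => wuwwwwwwwwwwu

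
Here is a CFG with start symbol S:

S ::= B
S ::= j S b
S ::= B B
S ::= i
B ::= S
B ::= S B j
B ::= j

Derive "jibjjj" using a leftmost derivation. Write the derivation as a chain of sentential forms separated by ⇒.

S⇒BB⇒SBjB⇒jSbBjB⇒jibBjB⇒jibjjB⇒jibjjj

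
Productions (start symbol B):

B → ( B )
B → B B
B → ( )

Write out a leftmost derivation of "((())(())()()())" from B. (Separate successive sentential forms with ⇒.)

B⇒(B)⇒(BB)⇒(BBB)⇒((B)BB)⇒((())BB)⇒((())BBB)⇒((())BBBB)⇒((())(B)BBB)⇒((())(())BBB)⇒((())(())()BB)⇒((())(())()()B)⇒((())(())()()())

B ⇒ (B)   [B → ( B )]
(B) ⇒ (BB)   [B → B B]
(BB) ⇒ (BBB)   [B → B B]
(BBB) ⇒ ((B)BB)   [B → ( B )]
((B)BB) ⇒ ((())BB)   [B → ( )]
((())BB) ⇒ ((())BBB)   [B → B B]
((())BBB) ⇒ ((())BBBB)   [B → B B]
((())BBBB) ⇒ ((())(B)BBB)   [B → ( B )]
((())(B)BBB) ⇒ ((())(())BBB)   [B → ( )]
((())(())BBB) ⇒ ((())(())()BB)   [B → ( )]
((())(())()BB) ⇒ ((())(())()()B)   [B → ( )]
((())(())()()B) ⇒ ((())(())()()())   [B → ( )]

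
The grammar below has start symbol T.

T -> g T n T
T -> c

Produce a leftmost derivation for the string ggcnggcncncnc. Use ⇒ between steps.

T ⇒ gTnT ⇒ ggTnTnT ⇒ ggcnTnT ⇒ ggcngTnTnT ⇒ ggcnggTnTnTnT ⇒ ggcnggcnTnTnT ⇒ ggcnggcncnTnT ⇒ ggcnggcncncnT ⇒ ggcnggcncncnc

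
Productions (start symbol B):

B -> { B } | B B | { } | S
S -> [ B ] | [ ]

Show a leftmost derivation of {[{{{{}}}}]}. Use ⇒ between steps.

B⇒{B}⇒{S}⇒{[B]}⇒{[{B}]}⇒{[{{B}}]}⇒{[{{{B}}}]}⇒{[{{{{}}}}]}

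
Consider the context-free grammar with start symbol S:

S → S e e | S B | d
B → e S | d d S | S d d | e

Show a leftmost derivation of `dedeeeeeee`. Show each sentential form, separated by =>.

S => See => SBee => dBee => deSee => deSBee => deSeeBee => deSeeeeBee => dedeeeeBee => dedeeeeeee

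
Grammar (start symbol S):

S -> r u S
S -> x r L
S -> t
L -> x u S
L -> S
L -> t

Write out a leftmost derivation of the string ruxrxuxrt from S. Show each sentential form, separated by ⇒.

S ⇒ ruS   [S -> r u S]
ruS ⇒ ruxrL   [S -> x r L]
ruxrL ⇒ ruxrxuS   [L -> x u S]
ruxrxuS ⇒ ruxrxuxrL   [S -> x r L]
ruxrxuxrL ⇒ ruxrxuxrt   [L -> t]

S ⇒ ruS ⇒ ruxrL ⇒ ruxrxuS ⇒ ruxrxuxrL ⇒ ruxrxuxrt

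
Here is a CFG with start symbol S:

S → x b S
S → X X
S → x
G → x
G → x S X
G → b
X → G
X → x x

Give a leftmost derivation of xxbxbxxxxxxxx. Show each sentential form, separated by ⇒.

S⇒XX⇒GX⇒xSXX⇒xxbSXX⇒xxbxbSXX⇒xxbxbXXXX⇒xxbxbxxXXX⇒xxbxbxxxxXX⇒xxbxbxxxxxxX⇒xxbxbxxxxxxxx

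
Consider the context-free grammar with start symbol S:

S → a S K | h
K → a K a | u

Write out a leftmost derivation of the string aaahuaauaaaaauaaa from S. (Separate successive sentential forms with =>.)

S => aSK => aaSKK => aaaSKKK => aaahKKK => aaahuKK => aaahuaKaK => aaahuaaKaaK => aaahuaauaaK => aaahuaauaaaKa => aaahuaauaaaaKaa => aaahuaauaaaaaKaaa => aaahuaauaaaaauaaa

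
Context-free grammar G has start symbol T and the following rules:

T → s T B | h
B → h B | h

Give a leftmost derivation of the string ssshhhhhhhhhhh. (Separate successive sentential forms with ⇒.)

T ⇒ sTB ⇒ ssTBB ⇒ sssTBBB ⇒ ssshBBB ⇒ ssshhBBB ⇒ ssshhhBBB ⇒ ssshhhhBBB ⇒ ssshhhhhBBB ⇒ ssshhhhhhBBB ⇒ ssshhhhhhhBBB ⇒ ssshhhhhhhhBB ⇒ ssshhhhhhhhhB ⇒ ssshhhhhhhhhhB ⇒ ssshhhhhhhhhhh

T ⇒ sTB   [T → s T B]
sTB ⇒ ssTBB   [T → s T B]
ssTBB ⇒ sssTBBB   [T → s T B]
sssTBBB ⇒ ssshBBB   [T → h]
ssshBBB ⇒ ssshhBBB   [B → h B]
ssshhBBB ⇒ ssshhhBBB   [B → h B]
ssshhhBBB ⇒ ssshhhhBBB   [B → h B]
ssshhhhBBB ⇒ ssshhhhhBBB   [B → h B]
ssshhhhhBBB ⇒ ssshhhhhhBBB   [B → h B]
ssshhhhhhBBB ⇒ ssshhhhhhhBBB   [B → h B]
ssshhhhhhhBBB ⇒ ssshhhhhhhhBB   [B → h]
ssshhhhhhhhBB ⇒ ssshhhhhhhhhB   [B → h]
ssshhhhhhhhhB ⇒ ssshhhhhhhhhhB   [B → h B]
ssshhhhhhhhhhB ⇒ ssshhhhhhhhhhh   [B → h]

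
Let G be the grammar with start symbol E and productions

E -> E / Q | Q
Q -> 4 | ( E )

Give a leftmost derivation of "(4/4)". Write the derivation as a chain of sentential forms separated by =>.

E => Q => (E) => (E/Q) => (Q/Q) => (4/Q) => (4/4)

E => Q   [E -> Q]
Q => (E)   [Q -> ( E )]
(E) => (E/Q)   [E -> E / Q]
(E/Q) => (Q/Q)   [E -> Q]
(Q/Q) => (4/Q)   [Q -> 4]
(4/Q) => (4/4)   [Q -> 4]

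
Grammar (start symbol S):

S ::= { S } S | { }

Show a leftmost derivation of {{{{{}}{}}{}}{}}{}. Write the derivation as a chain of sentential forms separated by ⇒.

S⇒{S}S⇒{{S}S}S⇒{{{S}S}S}S⇒{{{{S}S}S}S}S⇒{{{{{}}S}S}S}S⇒{{{{{}}{}}S}S}S⇒{{{{{}}{}}{}}S}S⇒{{{{{}}{}}{}}{}}S⇒{{{{{}}{}}{}}{}}{}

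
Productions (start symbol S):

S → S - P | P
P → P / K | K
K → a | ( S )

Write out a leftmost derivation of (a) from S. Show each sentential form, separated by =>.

S => P => K => (S) => (P) => (K) => (a)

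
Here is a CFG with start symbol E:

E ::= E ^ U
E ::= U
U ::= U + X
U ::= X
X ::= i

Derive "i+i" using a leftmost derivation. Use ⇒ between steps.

E ⇒ U   [E ::= U]
U ⇒ U+X   [U ::= U + X]
U+X ⇒ X+X   [U ::= X]
X+X ⇒ i+X   [X ::= i]
i+X ⇒ i+i   [X ::= i]

E⇒U⇒U+X⇒X+X⇒i+X⇒i+i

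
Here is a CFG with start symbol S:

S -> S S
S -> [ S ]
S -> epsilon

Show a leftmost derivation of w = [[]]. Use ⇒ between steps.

S⇒[S]⇒[[S]]⇒[[]]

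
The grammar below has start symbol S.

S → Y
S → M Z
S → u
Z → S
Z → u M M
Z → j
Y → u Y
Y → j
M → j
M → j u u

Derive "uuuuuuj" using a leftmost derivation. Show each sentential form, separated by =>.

S => Y => uY => uuY => uuuY => uuuuY => uuuuuY => uuuuuuY => uuuuuuj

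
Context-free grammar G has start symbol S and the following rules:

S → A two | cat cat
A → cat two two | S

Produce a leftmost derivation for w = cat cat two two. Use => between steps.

S => A two => S two => A two two => S two two => cat cat two two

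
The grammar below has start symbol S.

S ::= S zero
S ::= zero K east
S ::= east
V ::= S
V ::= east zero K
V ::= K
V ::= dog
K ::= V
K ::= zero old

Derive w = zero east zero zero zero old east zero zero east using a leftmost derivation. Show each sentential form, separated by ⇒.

S ⇒ zero K east ⇒ zero V east ⇒ zero east zero K east ⇒ zero east zero V east ⇒ zero east zero S east ⇒ zero east zero S zero east ⇒ zero east zero S zero zero east ⇒ zero east zero zero K east zero zero east ⇒ zero east zero zero zero old east zero zero east

S ⇒ zero K east   [S ::= zero K east]
zero K east ⇒ zero V east   [K ::= V]
zero V east ⇒ zero east zero K east   [V ::= east zero K]
zero east zero K east ⇒ zero east zero V east   [K ::= V]
zero east zero V east ⇒ zero east zero S east   [V ::= S]
zero east zero S east ⇒ zero east zero S zero east   [S ::= S zero]
zero east zero S zero east ⇒ zero east zero S zero zero east   [S ::= S zero]
zero east zero S zero zero east ⇒ zero east zero zero K east zero zero east   [S ::= zero K east]
zero east zero zero K east zero zero east ⇒ zero east zero zero zero old east zero zero east   [K ::= zero old]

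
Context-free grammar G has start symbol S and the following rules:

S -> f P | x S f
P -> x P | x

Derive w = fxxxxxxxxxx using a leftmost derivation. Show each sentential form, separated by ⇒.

S ⇒ fP ⇒ fxP ⇒ fxxP ⇒ fxxxP ⇒ fxxxxP ⇒ fxxxxxP ⇒ fxxxxxxP ⇒ fxxxxxxxP ⇒ fxxxxxxxxP ⇒ fxxxxxxxxxP ⇒ fxxxxxxxxxx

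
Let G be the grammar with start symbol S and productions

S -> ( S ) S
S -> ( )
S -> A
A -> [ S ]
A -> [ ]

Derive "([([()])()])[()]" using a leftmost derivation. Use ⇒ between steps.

S ⇒ (S)S ⇒ (A)S ⇒ ([S])S ⇒ ([(S)S])S ⇒ ([(A)S])S ⇒ ([([S])S])S ⇒ ([([()])S])S ⇒ ([([()])()])S ⇒ ([([()])()])A ⇒ ([([()])()])[S] ⇒ ([([()])()])[()]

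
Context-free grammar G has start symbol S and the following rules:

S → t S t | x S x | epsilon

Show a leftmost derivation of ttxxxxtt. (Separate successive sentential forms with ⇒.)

S ⇒ tSt ⇒ ttStt ⇒ ttxSxtt ⇒ ttxxSxxtt ⇒ ttxxxxtt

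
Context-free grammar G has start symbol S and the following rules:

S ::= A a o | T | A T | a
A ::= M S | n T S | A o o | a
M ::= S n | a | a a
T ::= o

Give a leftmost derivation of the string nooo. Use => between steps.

S => AT   [S ::= A T]
AT => nTST   [A ::= n T S]
nTST => noST   [T ::= o]
noST => noTT   [S ::= T]
noTT => nooT   [T ::= o]
nooT => nooo   [T ::= o]

S => AT => nTST => noST => noTT => nooT => nooo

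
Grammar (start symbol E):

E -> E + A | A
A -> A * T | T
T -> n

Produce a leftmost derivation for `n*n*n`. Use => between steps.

E => A   [E -> A]
A => A*T   [A -> A * T]
A*T => A*T*T   [A -> A * T]
A*T*T => T*T*T   [A -> T]
T*T*T => n*T*T   [T -> n]
n*T*T => n*n*T   [T -> n]
n*n*T => n*n*n   [T -> n]

E => A => A*T => A*T*T => T*T*T => n*T*T => n*n*T => n*n*n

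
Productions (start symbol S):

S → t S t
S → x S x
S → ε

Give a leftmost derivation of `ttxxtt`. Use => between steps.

S=>tSt=>ttStt=>ttxSxtt=>ttxxtt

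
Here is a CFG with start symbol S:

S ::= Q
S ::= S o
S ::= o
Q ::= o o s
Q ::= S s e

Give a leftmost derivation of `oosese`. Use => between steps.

S => Q => Sse => Qse => Ssese => Sosese => oosese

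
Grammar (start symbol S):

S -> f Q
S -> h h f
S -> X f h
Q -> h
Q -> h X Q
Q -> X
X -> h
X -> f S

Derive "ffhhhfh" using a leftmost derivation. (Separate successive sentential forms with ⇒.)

S ⇒ Xfh ⇒ fSfh ⇒ ffQfh ⇒ ffhXQfh ⇒ ffhhQfh ⇒ ffhhhfh

S ⇒ Xfh   [S -> X f h]
Xfh ⇒ fSfh   [X -> f S]
fSfh ⇒ ffQfh   [S -> f Q]
ffQfh ⇒ ffhXQfh   [Q -> h X Q]
ffhXQfh ⇒ ffhhQfh   [X -> h]
ffhhQfh ⇒ ffhhhfh   [Q -> h]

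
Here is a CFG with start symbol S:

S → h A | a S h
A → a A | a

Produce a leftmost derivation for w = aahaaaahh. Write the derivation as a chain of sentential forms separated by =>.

S => aSh => aaShh => aahAhh => aahaAhh => aahaaAhh => aahaaaAhh => aahaaaahh

S => aSh   [S → a S h]
aSh => aaShh   [S → a S h]
aaShh => aahAhh   [S → h A]
aahAhh => aahaAhh   [A → a A]
aahaAhh => aahaaAhh   [A → a A]
aahaaAhh => aahaaaAhh   [A → a A]
aahaaaAhh => aahaaaahh   [A → a]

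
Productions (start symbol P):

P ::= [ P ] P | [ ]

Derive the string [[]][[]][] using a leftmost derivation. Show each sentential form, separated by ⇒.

P ⇒ [P]P ⇒ [[]]P ⇒ [[]][P]P ⇒ [[]][[]]P ⇒ [[]][[]][]

P ⇒ [P]P   [P ::= [ P ] P]
[P]P ⇒ [[]]P   [P ::= [ ]]
[[]]P ⇒ [[]][P]P   [P ::= [ P ] P]
[[]][P]P ⇒ [[]][[]]P   [P ::= [ ]]
[[]][[]]P ⇒ [[]][[]][]   [P ::= [ ]]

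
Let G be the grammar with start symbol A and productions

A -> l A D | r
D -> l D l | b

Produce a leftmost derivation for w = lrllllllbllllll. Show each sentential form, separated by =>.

A => lAD => lrD => lrlDl => lrllDll => lrlllDlll => lrllllDllll => lrlllllDlllll => lrllllllDllllll => lrllllllbllllll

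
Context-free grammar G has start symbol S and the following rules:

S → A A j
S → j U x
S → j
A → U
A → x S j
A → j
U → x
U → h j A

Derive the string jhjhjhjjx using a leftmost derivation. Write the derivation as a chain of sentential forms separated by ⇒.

S ⇒ jUx ⇒ jhjAx ⇒ jhjUx ⇒ jhjhjAx ⇒ jhjhjUx ⇒ jhjhjhjAx ⇒ jhjhjhjjx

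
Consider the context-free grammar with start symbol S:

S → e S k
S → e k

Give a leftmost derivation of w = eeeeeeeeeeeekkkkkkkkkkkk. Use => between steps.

S => eSk => eeSkk => eeeSkkk => eeeeSkkkk => eeeeeSkkkkk => eeeeeeSkkkkkk => eeeeeeeSkkkkkkk => eeeeeeeeSkkkkkkkk => eeeeeeeeeSkkkkkkkkk => eeeeeeeeeeSkkkkkkkkkk => eeeeeeeeeeeSkkkkkkkkkkk => eeeeeeeeeeeekkkkkkkkkkkk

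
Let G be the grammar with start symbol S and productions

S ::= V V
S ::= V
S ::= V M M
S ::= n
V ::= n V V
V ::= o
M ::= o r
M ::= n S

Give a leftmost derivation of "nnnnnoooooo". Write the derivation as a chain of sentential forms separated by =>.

S=>V=>nVV=>nnVVV=>nnnVVVV=>nnnnVVVVV=>nnnnnVVVVVV=>nnnnnoVVVVV=>nnnnnooVVVV=>nnnnnoooVVV=>nnnnnooooVV=>nnnnnoooooV=>nnnnnoooooo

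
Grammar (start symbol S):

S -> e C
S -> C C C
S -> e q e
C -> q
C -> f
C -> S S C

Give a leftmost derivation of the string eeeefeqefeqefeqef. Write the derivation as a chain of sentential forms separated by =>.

S => eC => eSSC => eeCSC => eeSSCSC => eeeCSCSC => eeeSSCSCSC => eeeeCSCSCSC => eeeefSCSCSC => eeeefeqeCSCSC => eeeefeqefSCSC => eeeefeqefeqeCSC => eeeefeqefeqefSC => eeeefeqefeqefeqeC => eeeefeqefeqefeqef

S => eC   [S -> e C]
eC => eSSC   [C -> S S C]
eSSC => eeCSC   [S -> e C]
eeCSC => eeSSCSC   [C -> S S C]
eeSSCSC => eeeCSCSC   [S -> e C]
eeeCSCSC => eeeSSCSCSC   [C -> S S C]
eeeSSCSCSC => eeeeCSCSCSC   [S -> e C]
eeeeCSCSCSC => eeeefSCSCSC   [C -> f]
eeeefSCSCSC => eeeefeqeCSCSC   [S -> e q e]
eeeefeqeCSCSC => eeeefeqefSCSC   [C -> f]
eeeefeqefSCSC => eeeefeqefeqeCSC   [S -> e q e]
eeeefeqefeqeCSC => eeeefeqefeqefSC   [C -> f]
eeeefeqefeqefSC => eeeefeqefeqefeqeC   [S -> e q e]
eeeefeqefeqefeqeC => eeeefeqefeqefeqef   [C -> f]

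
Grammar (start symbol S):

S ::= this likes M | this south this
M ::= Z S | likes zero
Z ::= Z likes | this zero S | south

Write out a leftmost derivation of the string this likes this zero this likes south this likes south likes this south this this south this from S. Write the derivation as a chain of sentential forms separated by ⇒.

S ⇒ this likes M ⇒ this likes Z S ⇒ this likes this zero S S ⇒ this likes this zero this likes M S ⇒ this likes this zero this likes Z S S ⇒ this likes this zero this likes south S S ⇒ this likes this zero this likes south this likes M S ⇒ this likes this zero this likes south this likes Z S S ⇒ this likes this zero this likes south this likes Z likes S S ⇒ this likes this zero this likes south this likes south likes S S ⇒ this likes this zero this likes south this likes south likes this south this S ⇒ this likes this zero this likes south this likes south likes this south this this south this

S ⇒ this likes M   [S ::= this likes M]
this likes M ⇒ this likes Z S   [M ::= Z S]
this likes Z S ⇒ this likes this zero S S   [Z ::= this zero S]
this likes this zero S S ⇒ this likes this zero this likes M S   [S ::= this likes M]
this likes this zero this likes M S ⇒ this likes this zero this likes Z S S   [M ::= Z S]
this likes this zero this likes Z S S ⇒ this likes this zero this likes south S S   [Z ::= south]
this likes this zero this likes south S S ⇒ this likes this zero this likes south this likes M S   [S ::= this likes M]
this likes this zero this likes south this likes M S ⇒ this likes this zero this likes south this likes Z S S   [M ::= Z S]
this likes this zero this likes south this likes Z S S ⇒ this likes this zero this likes south this likes Z likes S S   [Z ::= Z likes]
this likes this zero this likes south this likes Z likes S S ⇒ this likes this zero this likes south this likes south likes S S   [Z ::= south]
this likes this zero this likes south this likes south likes S S ⇒ this likes this zero this likes south this likes south likes this south this S   [S ::= this south this]
this likes this zero this likes south this likes south likes this south this S ⇒ this likes this zero this likes south this likes south likes this south this this south this   [S ::= this south this]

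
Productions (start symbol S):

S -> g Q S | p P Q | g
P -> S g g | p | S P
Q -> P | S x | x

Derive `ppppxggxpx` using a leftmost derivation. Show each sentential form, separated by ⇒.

S⇒pPQ⇒pSPQ⇒ppPQPQ⇒ppSggQPQ⇒pppPQggQPQ⇒ppppQggQPQ⇒ppppxggQPQ⇒ppppxggxPQ⇒ppppxggxpQ⇒ppppxggxpx

S ⇒ pPQ   [S -> p P Q]
pPQ ⇒ pSPQ   [P -> S P]
pSPQ ⇒ ppPQPQ   [S -> p P Q]
ppPQPQ ⇒ ppSggQPQ   [P -> S g g]
ppSggQPQ ⇒ pppPQggQPQ   [S -> p P Q]
pppPQggQPQ ⇒ ppppQggQPQ   [P -> p]
ppppQggQPQ ⇒ ppppxggQPQ   [Q -> x]
ppppxggQPQ ⇒ ppppxggxPQ   [Q -> x]
ppppxggxPQ ⇒ ppppxggxpQ   [P -> p]
ppppxggxpQ ⇒ ppppxggxpx   [Q -> x]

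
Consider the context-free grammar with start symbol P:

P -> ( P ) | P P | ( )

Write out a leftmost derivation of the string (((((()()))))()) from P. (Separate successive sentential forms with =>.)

P => (P) => (PP) => ((P)P) => (((P))P) => ((((P)))P) => (((((P))))P) => (((((PP))))P) => (((((()P))))P) => (((((()()))))P) => (((((()()))))())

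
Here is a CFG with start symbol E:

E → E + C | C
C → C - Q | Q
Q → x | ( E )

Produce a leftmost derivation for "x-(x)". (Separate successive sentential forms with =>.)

E => C   [E → C]
C => C-Q   [C → C - Q]
C-Q => Q-Q   [C → Q]
Q-Q => x-Q   [Q → x]
x-Q => x-(E)   [Q → ( E )]
x-(E) => x-(C)   [E → C]
x-(C) => x-(Q)   [C → Q]
x-(Q) => x-(x)   [Q → x]

E => C => C-Q => Q-Q => x-Q => x-(E) => x-(C) => x-(Q) => x-(x)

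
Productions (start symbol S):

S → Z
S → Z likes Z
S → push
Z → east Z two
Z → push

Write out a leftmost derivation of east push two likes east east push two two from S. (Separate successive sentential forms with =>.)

S => Z likes Z   [S → Z likes Z]
Z likes Z => east Z two likes Z   [Z → east Z two]
east Z two likes Z => east push two likes Z   [Z → push]
east push two likes Z => east push two likes east Z two   [Z → east Z two]
east push two likes east Z two => east push two likes east east Z two two   [Z → east Z two]
east push two likes east east Z two two => east push two likes east east push two two   [Z → push]

S => Z likes Z => east Z two likes Z => east push two likes Z => east push two likes east Z two => east push two likes east east Z two two => east push two likes east east push two two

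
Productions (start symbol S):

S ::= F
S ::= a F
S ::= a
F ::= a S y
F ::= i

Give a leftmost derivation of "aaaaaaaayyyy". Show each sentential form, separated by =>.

S => aF   [S ::= a F]
aF => aaSy   [F ::= a S y]
aaSy => aaaFy   [S ::= a F]
aaaFy => aaaaSyy   [F ::= a S y]
aaaaSyy => aaaaaFyy   [S ::= a F]
aaaaaFyy => aaaaaaSyyy   [F ::= a S y]
aaaaaaSyyy => aaaaaaFyyy   [S ::= F]
aaaaaaFyyy => aaaaaaaSyyyy   [F ::= a S y]
aaaaaaaSyyyy => aaaaaaaayyyy   [S ::= a]

S=>aF=>aaSy=>aaaFy=>aaaaSyy=>aaaaaFyy=>aaaaaaSyyy=>aaaaaaFyyy=>aaaaaaaSyyyy=>aaaaaaaayyyy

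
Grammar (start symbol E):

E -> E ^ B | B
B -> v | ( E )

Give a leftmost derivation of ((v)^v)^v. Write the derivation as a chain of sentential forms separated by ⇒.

E ⇒ E^B ⇒ B^B ⇒ (E)^B ⇒ (E^B)^B ⇒ (B^B)^B ⇒ ((E)^B)^B ⇒ ((B)^B)^B ⇒ ((v)^B)^B ⇒ ((v)^v)^B ⇒ ((v)^v)^v

E ⇒ E^B   [E -> E ^ B]
E^B ⇒ B^B   [E -> B]
B^B ⇒ (E)^B   [B -> ( E )]
(E)^B ⇒ (E^B)^B   [E -> E ^ B]
(E^B)^B ⇒ (B^B)^B   [E -> B]
(B^B)^B ⇒ ((E)^B)^B   [B -> ( E )]
((E)^B)^B ⇒ ((B)^B)^B   [E -> B]
((B)^B)^B ⇒ ((v)^B)^B   [B -> v]
((v)^B)^B ⇒ ((v)^v)^B   [B -> v]
((v)^v)^B ⇒ ((v)^v)^v   [B -> v]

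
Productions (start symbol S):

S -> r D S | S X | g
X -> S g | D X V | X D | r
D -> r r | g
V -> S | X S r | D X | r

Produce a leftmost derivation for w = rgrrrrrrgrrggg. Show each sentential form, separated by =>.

S => SX   [S -> S X]
SX => SXX   [S -> S X]
SXX => rDSXX   [S -> r D S]
rDSXX => rgSXX   [D -> g]
rgSXX => rgrDSXX   [S -> r D S]
rgrDSXX => rgrrrSXX   [D -> r r]
rgrrrSXX => rgrrrrDSXX   [S -> r D S]
rgrrrrDSXX => rgrrrrrrSXX   [D -> r r]
rgrrrrrrSXX => rgrrrrrrgXX   [S -> g]
rgrrrrrrgXX => rgrrrrrrgrX   [X -> r]
rgrrrrrrgrX => rgrrrrrrgrSg   [X -> S g]
rgrrrrrrgrSg => rgrrrrrrgrrDSg   [S -> r D S]
rgrrrrrrgrrDSg => rgrrrrrrgrrgSg   [D -> g]
rgrrrrrrgrrgSg => rgrrrrrrgrrggg   [S -> g]

S => SX => SXX => rDSXX => rgSXX => rgrDSXX => rgrrrSXX => rgrrrrDSXX => rgrrrrrrSXX => rgrrrrrrgXX => rgrrrrrrgrX => rgrrrrrrgrSg => rgrrrrrrgrrDSg => rgrrrrrrgrrgSg => rgrrrrrrgrrggg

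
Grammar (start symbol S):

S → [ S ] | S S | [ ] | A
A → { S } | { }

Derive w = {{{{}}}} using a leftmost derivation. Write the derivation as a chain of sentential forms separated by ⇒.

S ⇒ A ⇒ {S} ⇒ {A} ⇒ {{S}} ⇒ {{A}} ⇒ {{{S}}} ⇒ {{{A}}} ⇒ {{{{}}}}

S ⇒ A   [S → A]
A ⇒ {S}   [A → { S }]
{S} ⇒ {A}   [S → A]
{A} ⇒ {{S}}   [A → { S }]
{{S}} ⇒ {{A}}   [S → A]
{{A}} ⇒ {{{S}}}   [A → { S }]
{{{S}}} ⇒ {{{A}}}   [S → A]
{{{A}}} ⇒ {{{{}}}}   [A → { }]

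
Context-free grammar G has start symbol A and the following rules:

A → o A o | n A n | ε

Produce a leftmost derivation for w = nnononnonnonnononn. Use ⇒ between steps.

A ⇒ nAn   [A → n A n]
nAn ⇒ nnAnn   [A → n A n]
nnAnn ⇒ nnoAonn   [A → o A o]
nnoAonn ⇒ nnonAnonn   [A → n A n]
nnonAnonn ⇒ nnonoAononn   [A → o A o]
nnonoAononn ⇒ nnononAnononn   [A → n A n]
nnononAnononn ⇒ nnononnAnnononn   [A → n A n]
nnononnAnnononn ⇒ nnononnoAonnononn   [A → o A o]
nnononnoAonnononn ⇒ nnononnonAnonnononn   [A → n A n]
nnononnonAnonnononn ⇒ nnononnonnonnononn   [A → ε]

A⇒nAn⇒nnAnn⇒nnoAonn⇒nnonAnonn⇒nnonoAononn⇒nnononAnononn⇒nnononnAnnononn⇒nnononnoAonnononn⇒nnononnonAnonnononn⇒nnononnonnonnononn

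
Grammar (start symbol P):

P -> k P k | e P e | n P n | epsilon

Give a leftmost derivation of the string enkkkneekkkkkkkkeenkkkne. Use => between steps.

P => ePe => enPne => enkPkne => enkkPkkne => enkkkPkkkne => enkkknPnkkkne => enkkknePenkkkne => enkkkneePeenkkkne => enkkkneekPkeenkkkne => enkkkneekkPkkeenkkkne => enkkkneekkkPkkkeenkkkne => enkkkneekkkkPkkkkeenkkkne => enkkkneekkkkkkkkeenkkkne

P => ePe   [P -> e P e]
ePe => enPne   [P -> n P n]
enPne => enkPkne   [P -> k P k]
enkPkne => enkkPkkne   [P -> k P k]
enkkPkkne => enkkkPkkkne   [P -> k P k]
enkkkPkkkne => enkkknPnkkkne   [P -> n P n]
enkkknPnkkkne => enkkknePenkkkne   [P -> e P e]
enkkknePenkkkne => enkkkneePeenkkkne   [P -> e P e]
enkkkneePeenkkkne => enkkkneekPkeenkkkne   [P -> k P k]
enkkkneekPkeenkkkne => enkkkneekkPkkeenkkkne   [P -> k P k]
enkkkneekkPkkeenkkkne => enkkkneekkkPkkkeenkkkne   [P -> k P k]
enkkkneekkkPkkkeenkkkne => enkkkneekkkkPkkkkeenkkkne   [P -> k P k]
enkkkneekkkkPkkkkeenkkkne => enkkkneekkkkkkkkeenkkkne   [P -> epsilon]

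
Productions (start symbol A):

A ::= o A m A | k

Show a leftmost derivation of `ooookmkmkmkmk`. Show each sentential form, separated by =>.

A => oAmA => ooAmAmA => oooAmAmAmA => ooooAmAmAmAmA => ooookmAmAmAmA => ooookmkmAmAmA => ooookmkmkmAmA => ooookmkmkmkmA => ooookmkmkmkmk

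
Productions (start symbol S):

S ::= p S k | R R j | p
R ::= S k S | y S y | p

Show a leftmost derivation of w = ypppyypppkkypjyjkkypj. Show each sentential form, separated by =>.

S => RRj   [S ::= R R j]
RRj => ySyRj   [R ::= y S y]
ySyRj => ypSkyRj   [S ::= p S k]
ypSkyRj => yppSkkyRj   [S ::= p S k]
yppSkkyRj => yppRRjkkyRj   [S ::= R R j]
yppRRjkkyRj => ypppRjkkyRj   [R ::= p]
ypppRjkkyRj => ypppySyjkkyRj   [R ::= y S y]
ypppySyjkkyRj => ypppyRRjyjkkyRj   [S ::= R R j]
ypppyRRjyjkkyRj => ypppyySyRjyjkkyRj   [R ::= y S y]
ypppyySyRjyjkkyRj => ypppyypSkyRjyjkkyRj   [S ::= p S k]
ypppyypSkyRjyjkkyRj => ypppyyppSkkyRjyjkkyRj   [S ::= p S k]
ypppyyppSkkyRjyjkkyRj => ypppyypppkkyRjyjkkyRj   [S ::= p]
ypppyypppkkyRjyjkkyRj => ypppyypppkkypjyjkkyRj   [R ::= p]
ypppyypppkkypjyjkkyRj => ypppyypppkkypjyjkkypj   [R ::= p]

S => RRj => ySyRj => ypSkyRj => yppSkkyRj => yppRRjkkyRj => ypppRjkkyRj => ypppySyjkkyRj => ypppyRRjyjkkyRj => ypppyySyRjyjkkyRj => ypppyypSkyRjyjkkyRj => ypppyyppSkkyRjyjkkyRj => ypppyypppkkyRjyjkkyRj => ypppyypppkkypjyjkkyRj => ypppyypppkkypjyjkkypj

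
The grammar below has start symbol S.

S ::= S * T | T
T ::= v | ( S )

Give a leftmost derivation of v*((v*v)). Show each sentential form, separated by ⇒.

S ⇒ S*T   [S ::= S * T]
S*T ⇒ T*T   [S ::= T]
T*T ⇒ v*T   [T ::= v]
v*T ⇒ v*(S)   [T ::= ( S )]
v*(S) ⇒ v*(T)   [S ::= T]
v*(T) ⇒ v*((S))   [T ::= ( S )]
v*((S)) ⇒ v*((S*T))   [S ::= S * T]
v*((S*T)) ⇒ v*((T*T))   [S ::= T]
v*((T*T)) ⇒ v*((v*T))   [T ::= v]
v*((v*T)) ⇒ v*((v*v))   [T ::= v]

S ⇒ S*T ⇒ T*T ⇒ v*T ⇒ v*(S) ⇒ v*(T) ⇒ v*((S)) ⇒ v*((S*T)) ⇒ v*((T*T)) ⇒ v*((v*T)) ⇒ v*((v*v))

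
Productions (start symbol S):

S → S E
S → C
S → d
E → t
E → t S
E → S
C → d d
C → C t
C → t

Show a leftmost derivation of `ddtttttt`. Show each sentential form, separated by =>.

S => C => Ct => Ctt => Cttt => Ctttt => Cttttt => Ctttttt => ddtttttt

S => C   [S → C]
C => Ct   [C → C t]
Ct => Ctt   [C → C t]
Ctt => Cttt   [C → C t]
Cttt => Ctttt   [C → C t]
Ctttt => Cttttt   [C → C t]
Cttttt => Ctttttt   [C → C t]
Ctttttt => ddtttttt   [C → d d]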